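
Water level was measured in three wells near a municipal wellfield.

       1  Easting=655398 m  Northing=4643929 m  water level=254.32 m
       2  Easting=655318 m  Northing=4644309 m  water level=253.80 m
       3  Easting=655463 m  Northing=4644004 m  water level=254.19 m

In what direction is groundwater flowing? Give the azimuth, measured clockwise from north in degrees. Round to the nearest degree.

Taking 1 as reference: 2−1 = (-80, 380, -0.52); 3−1 = (65, 75, -0.13).
Solve a·Δx + b·Δy = Δh: det = (-80)·75 − 65·380 = -30700.
∂h/∂x = [(-0.52)·75 − (-0.13)·380] / -30700 = -0.0003388
∂h/∂y = [(-80)·(-0.13) − 65·(-0.52)] / -30700 = -0.001440
Flow direction (−∇h) has components (+0.0003388 E, +0.001440 N).
Azimuth = atan2(E, N) = atan2(+0.0003388, +0.001440) = 13.2° ≈ 013°.

013°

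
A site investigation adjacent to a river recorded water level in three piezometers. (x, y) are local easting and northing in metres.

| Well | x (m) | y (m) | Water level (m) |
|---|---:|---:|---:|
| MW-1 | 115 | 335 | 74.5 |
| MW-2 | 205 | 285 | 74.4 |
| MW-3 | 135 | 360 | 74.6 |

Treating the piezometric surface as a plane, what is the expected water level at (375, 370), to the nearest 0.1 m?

74.8 m

Differences from MW-1: to MW-2 (Δx, Δy, Δh) = (90, -50, -0.1); to MW-3 = (20, 25, +0.1).
Determinant of the coordinate differences = 90·25 − 20·(-50) = 3250.
∂h/∂x = [(-0.1)·25 − (+0.1)·(-50)] / 3250 = +0.0007692
∂h/∂y = [90·(+0.1) − 20·(-0.1)] / 3250 = +0.003385
h(375, 370) = 74.5 + (+0.0007692)·(260) + (+0.003385)·(35) = 74.5 +0.200 +0.118 = 74.818 m.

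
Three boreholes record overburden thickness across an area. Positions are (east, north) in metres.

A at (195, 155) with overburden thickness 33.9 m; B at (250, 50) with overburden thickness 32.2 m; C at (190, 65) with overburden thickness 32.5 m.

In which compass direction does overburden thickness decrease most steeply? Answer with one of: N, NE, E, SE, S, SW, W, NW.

S

Three-point gradient (reference A): Δ to B = (55, -105, -1.7), Δ to C = (-5, -90, -1.4).
∂d/∂x = -0.001096, ∂d/∂y = +0.01562 (det = -5475).
Steepest decrease is along −∇f = (+0.001096 E, -0.01562 N) → south.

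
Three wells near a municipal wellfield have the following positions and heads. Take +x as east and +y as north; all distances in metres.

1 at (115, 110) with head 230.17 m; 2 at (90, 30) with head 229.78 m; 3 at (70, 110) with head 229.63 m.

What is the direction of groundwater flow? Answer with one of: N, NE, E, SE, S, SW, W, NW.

With h = a·x + b·y + c and 1 as origin, the differences give:
  (-25)·a + (-80)·b = -0.39
  (-45)·a + 0·b = -0.54
Eliminate b (×0 and ×(-80), subtract): -3600·a = -43.200 → a = ∂h/∂x = +0.01200
Back-substitute: b = ∂h/∂y = +0.001125.
Flow = −∇h = (-0.01200 east, -0.001125 north), which points west.

W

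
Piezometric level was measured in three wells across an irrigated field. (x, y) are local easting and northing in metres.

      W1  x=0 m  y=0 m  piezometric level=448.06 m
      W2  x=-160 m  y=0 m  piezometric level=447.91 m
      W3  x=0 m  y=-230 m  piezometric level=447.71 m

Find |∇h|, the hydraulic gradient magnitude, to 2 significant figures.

∂h/∂x = (447.91 − 448.06) / (-160 − 0) = +0.0009375
∂h/∂y = (447.71 − 448.06) / (-230 − 0) = +0.001522
|∇h| = √(0.0009375² + 0.001522²) = 0.001788

0.0018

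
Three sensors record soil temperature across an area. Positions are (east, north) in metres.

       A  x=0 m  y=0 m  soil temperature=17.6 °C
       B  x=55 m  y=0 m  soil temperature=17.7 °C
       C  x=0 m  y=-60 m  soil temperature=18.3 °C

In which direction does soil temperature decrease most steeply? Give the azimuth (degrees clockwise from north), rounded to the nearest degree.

∂T/∂x = (17.7 − 17.6) / (55 − 0) = +0.001818
∂T/∂y = (18.3 − 17.6) / (-60 − 0) = -0.01167
Steepest decrease is along −∇f: components (-0.001818 E, +0.01167 N).
Azimuth = atan2(-0.001818, +0.01167) = 351.1° ≈ 351°.

351°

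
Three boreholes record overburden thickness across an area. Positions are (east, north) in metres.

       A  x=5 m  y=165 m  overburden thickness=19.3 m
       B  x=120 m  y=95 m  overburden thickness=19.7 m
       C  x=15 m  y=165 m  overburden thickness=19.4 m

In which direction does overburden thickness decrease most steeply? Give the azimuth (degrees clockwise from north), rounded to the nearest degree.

223°

With d = a·x + b·y + c and A as origin, the differences give:
  115·a + (-70)·b = +0.4
  10·a + 0·b = +0.1
Eliminate b (×0 and ×(-70), subtract): 700·a = 7.00 → a = ∂d/∂x = +0.010000
Back-substitute: b = ∂d/∂y = +0.01071.
Steepest decrease is along −∇f: components (-0.010000 E, -0.01071 N).
Azimuth = atan2(-0.010000, -0.01071) = 223.0° ≈ 223°.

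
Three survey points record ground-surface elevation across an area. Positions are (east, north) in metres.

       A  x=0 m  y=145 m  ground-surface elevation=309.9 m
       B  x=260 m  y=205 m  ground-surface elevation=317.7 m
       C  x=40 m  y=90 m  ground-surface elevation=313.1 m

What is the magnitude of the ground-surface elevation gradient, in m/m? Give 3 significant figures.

0.0485 m/m

Differences from A: to B (Δx, Δy, Δh) = (260, 60, +7.8); to C = (40, -55, +3.2).
Solve a·Δx + b·Δy = Δz: det = 260·(-55) − 40·60 = -16700.
∂z/∂x = [(+7.8)·(-55) − (+3.2)·60] / -16700 = +0.03719
∂z/∂y = [260·(+3.2) − 40·(+7.8)] / -16700 = -0.03114
|∇f| = √(0.03719² + -0.03114²) = 0.04851 m/m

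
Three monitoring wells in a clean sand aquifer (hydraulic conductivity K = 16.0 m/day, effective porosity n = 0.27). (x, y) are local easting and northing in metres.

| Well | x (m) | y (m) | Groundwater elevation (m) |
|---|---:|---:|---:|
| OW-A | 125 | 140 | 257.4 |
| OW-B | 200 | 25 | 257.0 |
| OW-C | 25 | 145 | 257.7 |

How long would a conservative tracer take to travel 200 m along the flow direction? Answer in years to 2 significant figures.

2.8 years

Taking OW-A as reference: OW-B−OW-A = (75, -115, -0.4); OW-C−OW-A = (-100, 5, +0.3).
Solve a·Δx + b·Δy = Δh: det = 75·5 − (-100)·(-115) = -11125.
∂h/∂x = [(-0.4)·5 − (+0.3)·(-115)] / -11125 = -0.002921
∂h/∂y = [75·(+0.3) − (-100)·(-0.4)] / -11125 = +0.001573
|∇h| = √(-0.002921² + 0.001573²) = 0.003318
Seepage velocity v = K·i/n = 16.0 × 0.003318 / 0.27 = 0.1966 m/day.
t = 200 / 0.1966 = 1017 days = 2.78 years.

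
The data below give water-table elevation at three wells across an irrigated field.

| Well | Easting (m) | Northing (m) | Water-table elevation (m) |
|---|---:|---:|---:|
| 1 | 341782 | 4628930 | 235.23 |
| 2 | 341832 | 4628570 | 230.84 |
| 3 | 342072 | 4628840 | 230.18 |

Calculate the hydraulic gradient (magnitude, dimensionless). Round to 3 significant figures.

With h = a·x + b·y + c and 1 as origin, the differences give:
  50·a + (-360)·b = -4.39
  290·a + (-90)·b = -5.05
Eliminate b (×(-90) and ×(-360), subtract): 99900·a = -1422.900 → a = ∂h/∂x = -0.01424
Back-substitute: b = ∂h/∂y = +0.01022.
|∇h| = √(-0.01424² + 0.01022²) = 0.01753

0.0175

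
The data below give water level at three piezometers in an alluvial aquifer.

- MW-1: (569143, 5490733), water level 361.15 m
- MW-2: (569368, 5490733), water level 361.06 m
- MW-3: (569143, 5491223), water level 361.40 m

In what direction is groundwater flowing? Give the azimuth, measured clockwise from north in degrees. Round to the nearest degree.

∂h/∂x = (361.06 − 361.15) / (569368 − 569143) = -0.0004000
∂h/∂y = (361.40 − 361.15) / (5491223 − 5490733) = +0.0005102
Flow direction (−∇h) has components (+0.0004000 E, -0.0005102 N).
Azimuth = atan2(E, N) = atan2(+0.0004000, -0.0005102) = 141.9° ≈ 142°.

142°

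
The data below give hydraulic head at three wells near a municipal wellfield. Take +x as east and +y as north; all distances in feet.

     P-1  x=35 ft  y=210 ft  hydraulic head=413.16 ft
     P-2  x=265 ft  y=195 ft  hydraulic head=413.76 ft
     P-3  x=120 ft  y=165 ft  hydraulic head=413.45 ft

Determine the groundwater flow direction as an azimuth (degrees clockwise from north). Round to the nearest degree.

Three-point gradient (reference P-1): Δ to P-2 = (230, -15, +0.60), Δ to P-3 = (85, -45, +0.29).
∂h/∂x = +0.002496, ∂h/∂y = -0.001730 (det = -9075).
Flow direction (−∇h) has components (-0.002496 E, +0.001730 N).
Azimuth = atan2(E, N) = atan2(-0.002496, +0.001730) = 304.7° ≈ 305°.

305°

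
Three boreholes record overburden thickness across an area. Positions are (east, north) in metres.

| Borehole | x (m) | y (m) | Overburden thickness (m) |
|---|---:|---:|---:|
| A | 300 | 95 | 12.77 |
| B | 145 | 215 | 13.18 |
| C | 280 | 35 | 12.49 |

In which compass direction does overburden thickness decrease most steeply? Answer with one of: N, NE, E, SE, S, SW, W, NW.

S

With d = a·x + b·y + c and A as origin, the differences give:
  (-155)·a + 120·b = +0.41
  (-20)·a + (-60)·b = -0.28
Eliminate b (×(-60) and ×120, subtract): 11700·a = 9.000 → a = ∂d/∂x = +0.0007692
Back-substitute: b = ∂d/∂y = +0.004410.
Steepest decrease is along −∇f = (-0.0007692 E, -0.004410 N) → south.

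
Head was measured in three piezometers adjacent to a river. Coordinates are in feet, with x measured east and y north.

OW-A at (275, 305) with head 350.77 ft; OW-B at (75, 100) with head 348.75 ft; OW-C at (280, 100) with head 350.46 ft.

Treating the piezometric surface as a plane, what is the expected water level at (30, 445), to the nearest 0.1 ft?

Differences from OW-A: to OW-B (Δx, Δy, Δh) = (-200, -205, -2.02); to OW-C = (5, -205, -0.31).
Solve a·Δx + b·Δy = Δh: det = (-200)·(-205) − 5·(-205) = 42025.
∂h/∂x = [(-2.02)·(-205) − (-0.31)·(-205)] / 42025 = +0.008341
∂h/∂y = [(-200)·(-0.31) − 5·(-2.02)] / 42025 = +0.001716
h(30, 445) = 350.77 + (+0.008341)·(-245) + (+0.001716)·(140) = 350.77 -2.044 +0.240 = 348.967 ft.

349.0 ft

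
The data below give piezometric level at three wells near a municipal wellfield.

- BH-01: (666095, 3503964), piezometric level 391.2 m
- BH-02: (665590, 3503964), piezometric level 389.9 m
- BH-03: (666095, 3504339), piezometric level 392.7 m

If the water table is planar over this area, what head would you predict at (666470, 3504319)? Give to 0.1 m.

∂h/∂x = (389.9 − 391.2) / (665590 − 666095) = +0.002574
∂h/∂y = (392.7 − 391.2) / (3504339 − 3503964) = +0.004000
h(666470, 3504319) = 391.2 + (+0.002574)·(375) + (+0.004000)·(355) = 391.2 +0.965 +1.420 = 393.585 m.

393.6 m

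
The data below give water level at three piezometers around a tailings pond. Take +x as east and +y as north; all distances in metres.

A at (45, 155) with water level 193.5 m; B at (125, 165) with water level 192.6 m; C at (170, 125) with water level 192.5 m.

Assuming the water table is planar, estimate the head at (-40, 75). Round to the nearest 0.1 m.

195.1 m

With h = a·x + b·y + c and A as origin, the differences give:
  80·a + 10·b = -0.9
  125·a + (-30)·b = -1.0
Eliminate b (×(-30) and ×10, subtract): -3650·a = 37.00 → a = ∂h/∂x = -0.01014
Back-substitute: b = ∂h/∂y = -0.008904.
h(-40, 75) = 193.5 + (-0.01014)·(-85) + (-0.008904)·(-80) = 193.5 +0.862 +0.712 = 195.074 m.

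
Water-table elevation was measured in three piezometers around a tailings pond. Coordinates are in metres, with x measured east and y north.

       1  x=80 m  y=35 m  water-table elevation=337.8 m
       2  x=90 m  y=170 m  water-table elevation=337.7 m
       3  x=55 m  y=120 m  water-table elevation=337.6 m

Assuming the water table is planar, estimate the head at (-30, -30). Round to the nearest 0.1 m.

Taking 1 as reference: 2−1 = (10, 135, -0.1); 3−1 = (-25, 85, -0.2).
Solve a·Δx + b·Δy = Δh: det = 10·85 − (-25)·135 = 4225.
∂h/∂x = [(-0.1)·85 − (-0.2)·135] / 4225 = +0.004379
∂h/∂y = [10·(-0.2) − (-25)·(-0.1)] / 4225 = -0.001065
h(-30, -30) = 337.8 + (+0.004379)·(-110) + (-0.001065)·(-65) = 337.8 -0.482 +0.069 = 337.388 m.

337.4 m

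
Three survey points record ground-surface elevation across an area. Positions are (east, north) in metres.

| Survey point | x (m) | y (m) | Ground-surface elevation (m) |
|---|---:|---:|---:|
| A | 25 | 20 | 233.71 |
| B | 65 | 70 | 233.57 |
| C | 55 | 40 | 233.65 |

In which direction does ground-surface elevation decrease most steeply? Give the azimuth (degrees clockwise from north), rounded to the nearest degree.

With z = a·x + b·y + c and A as origin, the differences give:
  40·a + 50·b = -0.14
  30·a + 20·b = -0.06
Eliminate b (×20 and ×50, subtract): -700·a = 0.200 → a = ∂z/∂x = -0.0002857
Back-substitute: b = ∂z/∂y = -0.002571.
Steepest decrease is along −∇f: components (+0.0002857 E, +0.002571 N).
Azimuth = atan2(+0.0002857, +0.002571) = 6.3° ≈ 006°.

006°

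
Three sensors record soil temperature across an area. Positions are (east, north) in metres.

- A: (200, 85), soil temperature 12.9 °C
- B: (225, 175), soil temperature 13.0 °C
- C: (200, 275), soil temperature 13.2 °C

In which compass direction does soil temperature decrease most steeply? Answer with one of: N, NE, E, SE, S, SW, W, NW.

SE

Differences from A: to B (Δx, Δy, Δh) = (25, 90, +0.1); to C = (0, 190, +0.3).
Solve a·Δx + b·Δy = ΔT: det = 25·190 − 0·90 = 4750.
∂T/∂x = [(+0.1)·190 − (+0.3)·90] / 4750 = -0.001684
∂T/∂y = [25·(+0.3) − 0·(+0.1)] / 4750 = +0.001579
Steepest decrease is along −∇f = (+0.001684 E, -0.001579 N) → southeast.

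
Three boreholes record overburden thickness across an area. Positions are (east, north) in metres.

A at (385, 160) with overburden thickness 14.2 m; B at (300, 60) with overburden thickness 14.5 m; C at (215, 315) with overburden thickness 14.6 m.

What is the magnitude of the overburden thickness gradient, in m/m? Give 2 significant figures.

0.0029 m/m

Differences from A: to B (Δx, Δy, Δh) = (-85, -100, +0.3); to C = (-170, 155, +0.4).
Determinant of the coordinate differences = (-85)·155 − (-170)·(-100) = -30175.
∂d/∂x = [(+0.3)·155 − (+0.4)·(-100)] / -30175 = -0.002867
∂d/∂y = [(-85)·(+0.4) − (-170)·(+0.3)] / -30175 = -0.0005634
|∇f| = √(-0.002867² + -0.0005634²) = 0.002922 m/m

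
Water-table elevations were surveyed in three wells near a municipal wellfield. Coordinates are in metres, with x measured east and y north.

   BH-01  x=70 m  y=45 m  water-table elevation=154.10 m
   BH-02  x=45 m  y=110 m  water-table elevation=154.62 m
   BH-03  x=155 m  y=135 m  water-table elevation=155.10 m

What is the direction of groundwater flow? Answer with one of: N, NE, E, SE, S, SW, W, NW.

S

Three-point gradient (reference BH-01): Δ to BH-02 = (-25, 65, +0.52), Δ to BH-03 = (85, 90, +1.00).
∂h/∂x = +0.002341, ∂h/∂y = +0.008900 (det = -7775).
Flow = −∇h = (-0.002341 east, -0.008900 north), which points south.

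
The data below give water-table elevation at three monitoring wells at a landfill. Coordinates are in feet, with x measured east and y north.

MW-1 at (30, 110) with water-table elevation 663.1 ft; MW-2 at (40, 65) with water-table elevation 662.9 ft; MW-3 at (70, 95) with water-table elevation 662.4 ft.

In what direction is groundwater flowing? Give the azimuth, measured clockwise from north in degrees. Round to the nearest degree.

Differences from MW-1: to MW-2 (Δx, Δy, Δh) = (10, -45, -0.2); to MW-3 = (40, -15, -0.7).
Solve a·Δx + b·Δy = Δh: det = 10·(-15) − 40·(-45) = 1650.
∂h/∂x = [(-0.2)·(-15) − (-0.7)·(-45)] / 1650 = -0.01727
∂h/∂y = [10·(-0.7) − 40·(-0.2)] / 1650 = +0.0006061
Flow direction (−∇h) has components (+0.01727 E, -0.0006061 N).
Azimuth = atan2(E, N) = atan2(+0.01727, -0.0006061) = 92.0° ≈ 092°.

092°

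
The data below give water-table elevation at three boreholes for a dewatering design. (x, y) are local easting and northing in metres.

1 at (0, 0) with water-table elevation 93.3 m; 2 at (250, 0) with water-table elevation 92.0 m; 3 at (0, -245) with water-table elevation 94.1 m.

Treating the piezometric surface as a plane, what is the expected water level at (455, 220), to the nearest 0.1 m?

90.2 m

∂h/∂x = (92.0 − 93.3) / (250 − 0) = -0.005200
∂h/∂y = (94.1 − 93.3) / (-245 − 0) = -0.003265
h(455, 220) = 93.3 + (-0.005200)·(455) + (-0.003265)·(220) = 93.3 -2.366 -0.718 = 90.216 m.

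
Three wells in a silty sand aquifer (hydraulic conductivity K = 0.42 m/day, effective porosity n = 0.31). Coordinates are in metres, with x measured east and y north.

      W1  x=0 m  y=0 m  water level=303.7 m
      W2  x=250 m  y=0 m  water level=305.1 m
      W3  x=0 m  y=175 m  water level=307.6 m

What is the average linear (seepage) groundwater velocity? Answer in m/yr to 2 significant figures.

11 m/yr

∂h/∂x = (305.1 − 303.7) / (250 − 0) = +0.005600
∂h/∂y = (307.6 − 303.7) / (175 − 0) = +0.02229
|∇h| = √(0.005600² + 0.02229²) = 0.02298
Seepage velocity v = K·i/n = 0.42 × 0.02298 / 0.31 = 0.03113 m/day = 11.37 m/yr.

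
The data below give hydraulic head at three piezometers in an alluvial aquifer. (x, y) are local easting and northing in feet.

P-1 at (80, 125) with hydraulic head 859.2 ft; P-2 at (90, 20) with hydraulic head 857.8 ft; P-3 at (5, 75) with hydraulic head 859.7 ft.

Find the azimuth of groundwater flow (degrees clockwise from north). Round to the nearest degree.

129°

With h = a·x + b·y + c and P-1 as origin, the differences give:
  10·a + (-105)·b = -1.4
  (-75)·a + (-50)·b = +0.5
Eliminate b (×(-50) and ×(-105), subtract): -8375·a = 122.50 → a = ∂h/∂x = -0.01463
Back-substitute: b = ∂h/∂y = +0.01194.
Flow direction (−∇h) has components (+0.01463 E, -0.01194 N).
Azimuth = atan2(E, N) = atan2(+0.01463, -0.01194) = 129.2° ≈ 129°.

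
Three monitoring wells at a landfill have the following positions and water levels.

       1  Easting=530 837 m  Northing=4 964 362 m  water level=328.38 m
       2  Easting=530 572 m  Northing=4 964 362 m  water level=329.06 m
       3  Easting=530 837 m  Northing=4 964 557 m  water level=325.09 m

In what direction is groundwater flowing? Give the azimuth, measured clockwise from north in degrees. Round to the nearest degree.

009°

∂h/∂x = (329.06 − 328.38) / (530572 − 530837) = -0.002566
∂h/∂y = (325.09 − 328.38) / (4964557 − 4964362) = -0.01687
Flow direction (−∇h) has components (+0.002566 E, +0.01687 N).
Azimuth = atan2(E, N) = atan2(+0.002566, +0.01687) = 8.6° ≈ 009°.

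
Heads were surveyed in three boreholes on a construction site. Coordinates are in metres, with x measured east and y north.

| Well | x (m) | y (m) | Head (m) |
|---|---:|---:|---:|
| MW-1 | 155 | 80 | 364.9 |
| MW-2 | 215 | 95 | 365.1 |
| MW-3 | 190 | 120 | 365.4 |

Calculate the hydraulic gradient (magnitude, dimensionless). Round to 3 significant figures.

0.0123

Taking MW-1 as reference: MW-2−MW-1 = (60, 15, +0.2); MW-3−MW-1 = (35, 40, +0.5).
Determinant of the coordinate differences = 60·40 − 35·15 = 1875.
∂h/∂x = [(+0.2)·40 − (+0.5)·15] / 1875 = +0.0002667
∂h/∂y = [60·(+0.5) − 35·(+0.2)] / 1875 = +0.01227
|∇h| = √(0.0002667² + 0.01227²) = 0.01227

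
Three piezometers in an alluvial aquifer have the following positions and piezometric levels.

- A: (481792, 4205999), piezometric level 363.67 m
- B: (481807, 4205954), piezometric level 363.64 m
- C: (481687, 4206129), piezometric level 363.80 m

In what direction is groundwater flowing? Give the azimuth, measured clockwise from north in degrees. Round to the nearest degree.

Taking A as reference: B−A = (15, -45, -0.03); C−A = (-105, 130, +0.13).
Determinant of the coordinate differences = 15·130 − (-105)·(-45) = -2775.
∂h/∂x = [(-0.03)·130 − (+0.13)·(-45)] / -2775 = -0.0007027
∂h/∂y = [15·(+0.13) − (-105)·(-0.03)] / -2775 = +0.0004324
Flow direction (−∇h) has components (+0.0007027 E, -0.0004324 N).
Azimuth = atan2(E, N) = atan2(+0.0007027, -0.0004324) = 121.6° ≈ 122°.

122°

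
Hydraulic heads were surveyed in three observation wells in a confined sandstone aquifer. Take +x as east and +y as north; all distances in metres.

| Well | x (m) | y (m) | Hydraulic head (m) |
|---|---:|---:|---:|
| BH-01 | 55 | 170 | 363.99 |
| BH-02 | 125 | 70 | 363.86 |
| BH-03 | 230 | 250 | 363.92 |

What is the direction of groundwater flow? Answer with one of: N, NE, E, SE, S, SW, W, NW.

SE

Three-point gradient (reference BH-01): Δ to BH-02 = (70, -100, -0.13), Δ to BH-03 = (175, 80, -0.07).
∂h/∂x = -0.0007532, ∂h/∂y = +0.0007727 (det = 23100).
Flow = −∇h = (+0.0007532 east, -0.0007727 north), which points southeast.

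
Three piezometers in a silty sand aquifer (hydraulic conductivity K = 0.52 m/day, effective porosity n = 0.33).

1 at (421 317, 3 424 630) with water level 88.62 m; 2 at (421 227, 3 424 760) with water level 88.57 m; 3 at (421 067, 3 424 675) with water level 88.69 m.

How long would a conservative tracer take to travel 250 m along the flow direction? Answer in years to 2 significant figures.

Taking 1 as reference: 2−1 = (-90, 130, -0.05); 3−1 = (-250, 45, +0.07).
Determinant of the coordinate differences = (-90)·45 − (-250)·130 = 28450.
∂h/∂x = [(-0.05)·45 − (+0.07)·130] / 28450 = -0.0003989
∂h/∂y = [(-90)·(+0.07) − (-250)·(-0.05)] / 28450 = -0.0006608
|∇h| = √(-0.0003989² + -0.0006608²) = 0.0007719
Seepage velocity v = K·i/n = 0.52 × 0.0007719 / 0.33 = 0.001216 m/day.
t = 250 / 0.001216 = 2.056e+05 days = 563 years.

560 years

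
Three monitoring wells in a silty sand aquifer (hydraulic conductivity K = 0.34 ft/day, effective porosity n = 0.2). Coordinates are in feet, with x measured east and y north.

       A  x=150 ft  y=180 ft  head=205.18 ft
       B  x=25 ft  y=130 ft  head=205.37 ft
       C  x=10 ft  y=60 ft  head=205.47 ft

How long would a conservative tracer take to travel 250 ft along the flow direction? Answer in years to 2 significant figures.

250 years

Differences from A: to B (Δx, Δy, Δh) = (-125, -50, +0.19); to C = (-140, -120, +0.29).
Solve a·Δx + b·Δy = Δh: det = (-125)·(-120) − (-140)·(-50) = 8000.
∂h/∂x = [(+0.19)·(-120) − (+0.29)·(-50)] / 8000 = -0.001038
∂h/∂y = [(-125)·(+0.29) − (-140)·(+0.19)] / 8000 = -0.001206
|∇h| = √(-0.001038² + -0.001206²) = 0.001591
Seepage velocity v = K·i/n = 0.34 × 0.001591 / 0.2 = 0.002705 ft/day.
t = 250 / 0.002705 = 9.242e+04 days = 253 years.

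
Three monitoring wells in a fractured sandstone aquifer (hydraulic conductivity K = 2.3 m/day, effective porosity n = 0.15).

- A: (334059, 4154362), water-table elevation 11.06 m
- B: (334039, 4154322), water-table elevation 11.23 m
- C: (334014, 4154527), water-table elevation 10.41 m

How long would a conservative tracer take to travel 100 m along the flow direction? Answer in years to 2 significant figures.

Differences from A: to B (Δx, Δy, Δh) = (-20, -40, +0.17); to C = (-45, 165, -0.65).
Solve a·Δx + b·Δy = Δh: det = (-20)·165 − (-45)·(-40) = -5100.
∂h/∂x = [(+0.17)·165 − (-0.65)·(-40)] / -5100 = -0.0004020
∂h/∂y = [(-20)·(-0.65) − (-45)·(+0.17)] / -5100 = -0.004049
|∇h| = √(-0.0004020² + -0.004049²) = 0.004069
Seepage velocity v = K·i/n = 2.3 × 0.004069 / 0.15 = 0.06239 m/day.
t = 100 / 0.06239 = 1603 days = 4.39 years.

4.4 years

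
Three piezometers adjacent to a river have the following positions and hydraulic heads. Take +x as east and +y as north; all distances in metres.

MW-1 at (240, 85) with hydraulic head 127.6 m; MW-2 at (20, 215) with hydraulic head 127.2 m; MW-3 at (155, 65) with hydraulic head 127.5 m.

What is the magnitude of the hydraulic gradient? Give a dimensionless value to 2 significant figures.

0.0016

Three-point gradient (reference MW-1): Δ to MW-2 = (-220, 130, -0.4), Δ to MW-3 = (-85, -20, -0.1).
∂h/∂x = +0.001359, ∂h/∂y = -0.0007767 (det = 15450).
|∇h| = √(0.001359² + -0.0007767²) = 0.001565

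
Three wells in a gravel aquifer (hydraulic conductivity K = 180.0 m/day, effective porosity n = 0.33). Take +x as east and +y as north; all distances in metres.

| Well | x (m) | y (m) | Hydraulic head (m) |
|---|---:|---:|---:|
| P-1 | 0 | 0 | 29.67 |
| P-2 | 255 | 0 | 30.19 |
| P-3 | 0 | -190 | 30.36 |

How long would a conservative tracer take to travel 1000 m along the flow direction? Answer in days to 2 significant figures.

∂h/∂x = (30.19 − 29.67) / (255 − 0) = +0.002039
∂h/∂y = (30.36 − 29.67) / (-190 − 0) = -0.003632
|∇h| = √(0.002039² + -0.003632²) = 0.004165
Seepage velocity v = K·i/n = 180.0 × 0.004165 / 0.33 = 2.272 m/day.
t = 1000 / 2.272 = 440.1 days.

440 days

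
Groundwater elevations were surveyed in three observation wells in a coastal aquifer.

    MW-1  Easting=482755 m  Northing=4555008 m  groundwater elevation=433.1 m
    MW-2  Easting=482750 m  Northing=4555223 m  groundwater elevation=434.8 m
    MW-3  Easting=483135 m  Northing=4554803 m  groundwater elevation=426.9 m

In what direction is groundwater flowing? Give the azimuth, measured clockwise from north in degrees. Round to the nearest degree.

122°

Taking MW-1 as reference: MW-2−MW-1 = (-5, 215, +1.7); MW-3−MW-1 = (380, -205, -6.2).
Solve a·Δx + b·Δy = Δh: det = (-5)·(-205) − 380·215 = -80675.
∂h/∂x = [(+1.7)·(-205) − (-6.2)·215] / -80675 = -0.01220
∂h/∂y = [(-5)·(-6.2) − 380·(+1.7)] / -80675 = +0.007623
Flow direction (−∇h) has components (+0.01220 E, -0.007623 N).
Azimuth = atan2(E, N) = atan2(+0.01220, -0.007623) = 122.0° ≈ 122°.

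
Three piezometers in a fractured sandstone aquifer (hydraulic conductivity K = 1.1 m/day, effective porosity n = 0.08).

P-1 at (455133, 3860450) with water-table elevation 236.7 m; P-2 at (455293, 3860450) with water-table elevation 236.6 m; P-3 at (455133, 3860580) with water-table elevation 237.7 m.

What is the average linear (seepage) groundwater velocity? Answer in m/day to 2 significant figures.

0.11 m/day

∂h/∂x = (236.6 − 236.7) / (455293 − 455133) = -0.0006250
∂h/∂y = (237.7 − 236.7) / (3860580 − 3860450) = +0.007692
|∇h| = √(-0.0006250² + 0.007692²) = 0.007717
Seepage velocity v = K·i/n = 1.1 × 0.007717 / 0.08 = 0.1061 m/day.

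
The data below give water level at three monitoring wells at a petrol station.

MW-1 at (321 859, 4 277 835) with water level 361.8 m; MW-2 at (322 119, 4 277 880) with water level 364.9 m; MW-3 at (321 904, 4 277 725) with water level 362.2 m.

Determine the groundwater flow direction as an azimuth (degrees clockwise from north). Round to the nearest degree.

Three-point gradient (reference MW-1): Δ to MW-2 = (260, 45, +3.1), Δ to MW-3 = (45, -110, +0.4).
∂h/∂x = +0.01172, ∂h/∂y = +0.001159 (det = -30625).
Flow direction (−∇h) has components (-0.01172 E, -0.001159 N).
Azimuth = atan2(E, N) = atan2(-0.01172, -0.001159) = 264.4° ≈ 264°.

264°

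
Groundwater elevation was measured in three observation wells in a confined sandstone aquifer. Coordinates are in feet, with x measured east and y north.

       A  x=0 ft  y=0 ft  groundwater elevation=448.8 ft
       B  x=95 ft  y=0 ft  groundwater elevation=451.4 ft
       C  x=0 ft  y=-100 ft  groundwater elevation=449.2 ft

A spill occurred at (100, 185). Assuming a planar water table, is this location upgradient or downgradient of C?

∂h/∂x = (451.4 − 448.8) / (95 − 0) = +0.02737
∂h/∂y = (449.2 − 448.8) / (-100 − 0) = -0.004000
Head at (100, 185) = 448.8 + (+0.02737)·(100) + (-0.004000)·(185) = 450.80 ft.
That is higher than the 449.2 ft at C, so the point is upgradient.

upgradient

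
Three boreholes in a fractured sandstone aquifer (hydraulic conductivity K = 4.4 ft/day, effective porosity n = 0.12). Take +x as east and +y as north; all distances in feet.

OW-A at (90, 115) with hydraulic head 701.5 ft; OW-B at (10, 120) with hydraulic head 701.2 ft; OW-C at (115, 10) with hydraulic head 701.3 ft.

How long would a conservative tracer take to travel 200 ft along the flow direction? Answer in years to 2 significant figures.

Three-point gradient (reference OW-A): Δ to OW-B = (-80, 5, -0.3), Δ to OW-C = (25, -105, -0.2).
∂h/∂x = +0.003927, ∂h/∂y = +0.002840 (det = 8275).
|∇h| = √(0.003927² + 0.002840²) = 0.004846
Seepage velocity v = K·i/n = 4.4 × 0.004846 / 0.12 = 0.1777 ft/day.
t = 200 / 0.1777 = 1125 days = 3.08 years.

3.1 years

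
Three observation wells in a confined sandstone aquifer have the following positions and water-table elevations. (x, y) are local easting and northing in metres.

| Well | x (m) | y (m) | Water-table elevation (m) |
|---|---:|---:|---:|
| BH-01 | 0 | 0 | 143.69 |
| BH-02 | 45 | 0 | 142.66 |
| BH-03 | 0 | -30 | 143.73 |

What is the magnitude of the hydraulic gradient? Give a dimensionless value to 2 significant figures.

∂h/∂x = (142.66 − 143.69) / (45 − 0) = -0.02289
∂h/∂y = (143.73 − 143.69) / (-30 − 0) = -0.001333
|∇h| = √(-0.02289² + -0.001333²) = 0.02293

0.023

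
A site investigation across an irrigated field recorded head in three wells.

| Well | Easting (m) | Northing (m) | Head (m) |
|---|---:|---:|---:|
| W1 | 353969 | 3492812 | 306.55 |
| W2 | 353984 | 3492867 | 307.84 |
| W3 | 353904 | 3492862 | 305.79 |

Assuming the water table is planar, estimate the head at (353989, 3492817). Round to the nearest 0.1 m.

With h = a·x + b·y + c and W1 as origin, the differences give:
  15·a + 55·b = +1.29
  (-65)·a + 50·b = -0.76
Eliminate b (×50 and ×55, subtract): 4325·a = 106.300 → a = ∂h/∂x = +0.02458
Back-substitute: b = ∂h/∂y = +0.01675.
h(353989, 3492817) = 306.55 + (+0.02458)·(20) + (+0.01675)·(5) = 306.55 +0.492 +0.084 = 307.125 m.

307.1 m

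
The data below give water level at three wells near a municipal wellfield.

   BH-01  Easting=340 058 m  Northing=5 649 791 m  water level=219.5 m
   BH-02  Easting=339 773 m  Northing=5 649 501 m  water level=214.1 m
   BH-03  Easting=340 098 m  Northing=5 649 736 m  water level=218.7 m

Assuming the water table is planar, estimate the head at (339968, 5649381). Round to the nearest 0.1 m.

Differences from BH-01: to BH-02 (Δx, Δy, Δh) = (-285, -290, -5.4); to BH-03 = (40, -55, -0.8).
Solve a·Δx + b·Δy = Δh: det = (-285)·(-55) − 40·(-290) = 27275.
∂h/∂x = [(-5.4)·(-55) − (-0.8)·(-290)] / 27275 = +0.002383
∂h/∂y = [(-285)·(-0.8) − 40·(-5.4)] / 27275 = +0.01628
h(339968, 5649381) = 219.5 + (+0.002383)·(-90) + (+0.01628)·(-410) = 219.5 -0.214 -6.674 = 212.611 m.

212.6 m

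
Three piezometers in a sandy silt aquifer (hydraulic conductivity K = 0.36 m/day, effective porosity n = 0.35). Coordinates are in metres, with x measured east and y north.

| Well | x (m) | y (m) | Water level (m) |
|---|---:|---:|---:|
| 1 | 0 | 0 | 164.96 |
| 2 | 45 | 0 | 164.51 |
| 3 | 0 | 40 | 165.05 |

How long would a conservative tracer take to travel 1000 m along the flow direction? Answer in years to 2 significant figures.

260 years

∂h/∂x = (164.51 − 164.96) / (45 − 0) = -0.01000
∂h/∂y = (165.05 − 164.96) / (40 − 0) = +0.002250
|∇h| = √(-0.01000² + 0.002250²) = 0.01025
Seepage velocity v = K·i/n = 0.36 × 0.01025 / 0.35 = 0.01054 m/day.
t = 1000 / 0.01054 = 9.488e+04 days = 260 years.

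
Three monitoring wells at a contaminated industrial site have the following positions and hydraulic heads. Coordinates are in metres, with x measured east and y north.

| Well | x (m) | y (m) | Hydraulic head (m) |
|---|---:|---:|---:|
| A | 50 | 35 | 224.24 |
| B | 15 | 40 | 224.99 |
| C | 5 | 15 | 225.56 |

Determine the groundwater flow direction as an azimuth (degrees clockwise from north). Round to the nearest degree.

060°

Taking A as reference: B−A = (-35, 5, +0.75); C−A = (-45, -20, +1.32).
Determinant of the coordinate differences = (-35)·(-20) − (-45)·5 = 925.
∂h/∂x = [(+0.75)·(-20) − (+1.32)·5] / 925 = -0.02335
∂h/∂y = [(-35)·(+1.32) − (-45)·(+0.75)] / 925 = -0.01346
Flow direction (−∇h) has components (+0.02335 E, +0.01346 N).
Azimuth = atan2(E, N) = atan2(+0.02335, +0.01346) = 60.0° ≈ 060°.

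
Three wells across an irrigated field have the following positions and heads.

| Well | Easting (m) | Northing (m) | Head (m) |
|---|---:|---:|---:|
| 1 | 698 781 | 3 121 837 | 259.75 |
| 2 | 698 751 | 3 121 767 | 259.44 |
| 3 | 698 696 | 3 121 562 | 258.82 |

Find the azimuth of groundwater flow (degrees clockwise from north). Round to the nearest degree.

Taking 1 as reference: 2−1 = (-30, -70, -0.31); 3−1 = (-85, -275, -0.93).
Determinant of the coordinate differences = (-30)·(-275) − (-85)·(-70) = 2300.
∂h/∂x = [(-0.31)·(-275) − (-0.93)·(-70)] / 2300 = +0.008761
∂h/∂y = [(-30)·(-0.93) − (-85)·(-0.31)] / 2300 = +0.0006739
Flow direction (−∇h) has components (-0.008761 E, -0.0006739 N).
Azimuth = atan2(E, N) = atan2(-0.008761, -0.0006739) = 265.6° ≈ 266°.

266°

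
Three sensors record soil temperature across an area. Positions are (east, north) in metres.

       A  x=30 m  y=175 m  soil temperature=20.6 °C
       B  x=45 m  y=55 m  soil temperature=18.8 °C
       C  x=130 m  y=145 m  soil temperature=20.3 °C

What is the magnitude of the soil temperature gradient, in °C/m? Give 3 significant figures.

Taking A as reference: B−A = (15, -120, -1.8); C−A = (100, -30, -0.3).
Determinant of the coordinate differences = 15·(-30) − 100·(-120) = 11550.
∂T/∂x = [(-1.8)·(-30) − (-0.3)·(-120)] / 11550 = +0.001558
∂T/∂y = [15·(-0.3) − 100·(-1.8)] / 11550 = +0.01519
|∇f| = √(0.001558² + 0.01519²) = 0.01527 °C/m

0.0153 °C/m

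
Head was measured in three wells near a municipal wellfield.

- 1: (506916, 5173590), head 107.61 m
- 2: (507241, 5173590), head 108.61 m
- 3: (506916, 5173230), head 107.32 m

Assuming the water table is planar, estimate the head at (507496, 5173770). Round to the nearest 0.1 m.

109.5 m

∂h/∂x = (108.61 − 107.61) / (507241 − 506916) = +0.003077
∂h/∂y = (107.32 − 107.61) / (5173230 − 5173590) = +0.0008056
h(507496, 5173770) = 107.61 + (+0.003077)·(580) + (+0.0008056)·(180) = 107.61 +1.785 +0.145 = 109.540 m.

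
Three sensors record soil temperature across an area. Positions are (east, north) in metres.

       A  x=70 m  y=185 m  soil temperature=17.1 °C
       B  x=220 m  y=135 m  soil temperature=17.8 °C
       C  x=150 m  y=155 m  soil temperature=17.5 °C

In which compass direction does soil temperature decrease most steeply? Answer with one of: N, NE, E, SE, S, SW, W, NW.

With T = a·x + b·y + c and A as origin, the differences give:
  150·a + (-50)·b = +0.7
  80·a + (-30)·b = +0.4
Eliminate b (×(-30) and ×(-50), subtract): -500·a = -1.00 → a = ∂T/∂x = +0.002000
Back-substitute: b = ∂T/∂y = -0.008000.
Steepest decrease is along −∇f = (-0.002000 E, +0.008000 N) → north.

N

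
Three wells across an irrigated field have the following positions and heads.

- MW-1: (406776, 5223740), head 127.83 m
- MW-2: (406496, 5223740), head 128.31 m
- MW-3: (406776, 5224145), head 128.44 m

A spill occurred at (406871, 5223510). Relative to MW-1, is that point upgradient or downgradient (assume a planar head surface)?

downgradient

∂h/∂x = (128.31 − 127.83) / (406496 − 406776) = -0.001714
∂h/∂y = (128.44 − 127.83) / (5224145 − 5223740) = +0.001506
Head at (406871, 5223510) = 127.83 + (-0.001714)·(95) + (+0.001506)·(-230) = 127.32 m.
That is lower than the 127.83 m at MW-1, so the point is downgradient.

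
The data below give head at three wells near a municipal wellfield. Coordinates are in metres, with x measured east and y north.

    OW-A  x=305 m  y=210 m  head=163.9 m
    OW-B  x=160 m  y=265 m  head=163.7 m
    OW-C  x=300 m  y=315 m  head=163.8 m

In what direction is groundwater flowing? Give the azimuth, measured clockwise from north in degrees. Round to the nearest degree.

Taking OW-A as reference: OW-B−OW-A = (-145, 55, -0.2); OW-C−OW-A = (-5, 105, -0.1).
Solve a·Δx + b·Δy = Δh: det = (-145)·105 − (-5)·55 = -14950.
∂h/∂x = [(-0.2)·105 − (-0.1)·55] / -14950 = +0.001037
∂h/∂y = [(-145)·(-0.1) − (-5)·(-0.2)] / -14950 = -0.0009030
Flow direction (−∇h) has components (-0.001037 E, +0.0009030 N).
Azimuth = atan2(E, N) = atan2(-0.001037, +0.0009030) = 311.1° ≈ 311°.

311°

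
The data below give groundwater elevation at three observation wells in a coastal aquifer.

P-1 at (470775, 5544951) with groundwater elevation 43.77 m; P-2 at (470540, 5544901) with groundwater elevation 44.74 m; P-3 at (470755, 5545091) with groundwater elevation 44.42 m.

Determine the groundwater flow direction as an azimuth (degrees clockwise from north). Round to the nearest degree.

Taking P-1 as reference: P-2−P-1 = (-235, -50, +0.97); P-3−P-1 = (-20, 140, +0.65).
Determinant of the coordinate differences = (-235)·140 − (-20)·(-50) = -33900.
∂h/∂x = [(+0.97)·140 − (+0.65)·(-50)] / -33900 = -0.004965
∂h/∂y = [(-235)·(+0.65) − (-20)·(+0.97)] / -33900 = +0.003934
Flow direction (−∇h) has components (+0.004965 E, -0.003934 N).
Azimuth = atan2(E, N) = atan2(+0.004965, -0.003934) = 128.4° ≈ 128°.

128°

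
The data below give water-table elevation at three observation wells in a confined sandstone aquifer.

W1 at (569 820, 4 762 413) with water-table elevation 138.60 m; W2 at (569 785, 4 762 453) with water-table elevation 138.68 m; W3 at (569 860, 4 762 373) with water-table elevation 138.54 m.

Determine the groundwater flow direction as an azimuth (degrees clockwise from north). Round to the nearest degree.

216°

With h = a·x + b·y + c and W1 as origin, the differences give:
  (-35)·a + 40·b = +0.08
  40·a + (-40)·b = -0.06
Eliminate b (×(-40) and ×40, subtract): -200·a = -0.800 → a = ∂h/∂x = +0.004000
Back-substitute: b = ∂h/∂y = +0.005500.
Flow direction (−∇h) has components (-0.004000 E, -0.005500 N).
Azimuth = atan2(E, N) = atan2(-0.004000, -0.005500) = 216.0° ≈ 216°.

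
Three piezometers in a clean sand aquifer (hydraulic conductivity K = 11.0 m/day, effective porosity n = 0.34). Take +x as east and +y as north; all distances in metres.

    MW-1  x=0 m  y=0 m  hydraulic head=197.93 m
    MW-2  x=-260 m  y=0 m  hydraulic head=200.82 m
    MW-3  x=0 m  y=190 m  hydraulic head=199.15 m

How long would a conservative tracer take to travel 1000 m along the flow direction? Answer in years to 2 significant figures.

∂h/∂x = (200.82 − 197.93) / (-260 − 0) = -0.01112
∂h/∂y = (199.15 − 197.93) / (190 − 0) = +0.006421
|∇h| = √(-0.01112² + 0.006421²) = 0.01284
Seepage velocity v = K·i/n = 11.0 × 0.01284 / 0.34 = 0.4154 m/day.
t = 1000 / 0.4154 = 2407 days = 6.59 years.

6.6 years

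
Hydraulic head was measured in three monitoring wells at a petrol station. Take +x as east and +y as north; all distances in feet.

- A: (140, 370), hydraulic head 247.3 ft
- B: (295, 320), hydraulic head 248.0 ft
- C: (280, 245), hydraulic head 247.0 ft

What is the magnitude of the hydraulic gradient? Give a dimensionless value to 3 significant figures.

0.0143

Taking A as reference: B−A = (155, -50, +0.7); C−A = (140, -125, -0.3).
Determinant of the coordinate differences = 155·(-125) − 140·(-50) = -12375.
∂h/∂x = [(+0.7)·(-125) − (-0.3)·(-50)] / -12375 = +0.008283
∂h/∂y = [155·(-0.3) − 140·(+0.7)] / -12375 = +0.01168
|∇h| = √(0.008283² + 0.01168²) = 0.01432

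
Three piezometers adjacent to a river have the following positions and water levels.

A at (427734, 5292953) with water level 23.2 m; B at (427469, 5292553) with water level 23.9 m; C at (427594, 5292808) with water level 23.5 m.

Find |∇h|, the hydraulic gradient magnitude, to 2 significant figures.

With h = a·x + b·y + c and A as origin, the differences give:
  (-265)·a + (-400)·b = +0.7
  (-140)·a + (-145)·b = +0.3
Eliminate b (×(-145) and ×(-400), subtract): -17575·a = 18.50 → a = ∂h/∂x = -0.001053
Back-substitute: b = ∂h/∂y = -0.001053.
|∇h| = √(-0.001053² + -0.001053²) = 0.001489

0.0015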